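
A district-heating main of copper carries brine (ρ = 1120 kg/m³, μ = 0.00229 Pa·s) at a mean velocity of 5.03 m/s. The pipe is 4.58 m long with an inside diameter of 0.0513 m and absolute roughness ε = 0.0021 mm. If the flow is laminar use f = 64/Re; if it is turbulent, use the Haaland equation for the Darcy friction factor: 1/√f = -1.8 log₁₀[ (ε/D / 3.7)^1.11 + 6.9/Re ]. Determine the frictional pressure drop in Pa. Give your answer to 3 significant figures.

Reynolds number Re = ρVD/μ = 1120 · 5.03 · 0.0513 / 0.00229 = 1.262e+05.
Re > 4000 → turbulent. Relative roughness ε/D = 2.1e-06/0.0513 = 4.09e-05. Haaland: 1/√f = -1.8 log₁₀[(4.09e-05/3.7)^1.11 + 6.9/1.262e+05] = -1.8 log₁₀[3.15e-06 + 5.47e-05] = 7.628, so f = 0.01719.
Darcy-Weisbach: ΔP = f(L/D)(ρV²/2) = 0.01719·(4.58/0.0513)·(1120·5.03²/2) = 0.01719·89.28·1.417e+04 = 2.174e+04 Pa.

ΔP ≈ 21700 Pa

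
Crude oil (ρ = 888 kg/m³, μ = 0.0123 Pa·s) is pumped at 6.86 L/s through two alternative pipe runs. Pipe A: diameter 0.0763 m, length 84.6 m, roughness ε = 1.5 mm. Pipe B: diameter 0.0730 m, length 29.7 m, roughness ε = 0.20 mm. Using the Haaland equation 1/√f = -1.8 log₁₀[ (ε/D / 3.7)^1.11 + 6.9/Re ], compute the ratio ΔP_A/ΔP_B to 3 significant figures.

ΔP_A/ΔP_B ≈ 3.39

Pipe A: V = Q/A = 0.00686/0.004572 = 1.5 m/s; Re = 8265; ε/D = 0.0197; Haaland → f = 0.0528; ΔP_A = f(L/D)(ρV²/2) = 5.851e+04 Pa.
Pipe B: V = Q/A = 0.00686/0.004185 = 1.639 m/s; Re = 8638; ε/D = 0.00274; Haaland → f = 0.03558; ΔP_B = f(L/D)(ρV²/2) = 1.726e+04 Pa.
ΔP_A/ΔP_B = 5.851e+04/1.726e+04 = 3.39.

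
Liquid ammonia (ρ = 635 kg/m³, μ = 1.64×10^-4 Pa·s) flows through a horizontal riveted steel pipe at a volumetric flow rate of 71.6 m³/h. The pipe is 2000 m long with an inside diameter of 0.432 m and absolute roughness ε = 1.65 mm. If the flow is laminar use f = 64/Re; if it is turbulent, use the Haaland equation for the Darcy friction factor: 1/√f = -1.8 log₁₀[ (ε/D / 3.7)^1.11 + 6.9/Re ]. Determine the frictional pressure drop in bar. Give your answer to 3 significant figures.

Q = 71.6 m³/h = 71.6/3600 = 0.01989 m³/s.
Cross-sectional area A = πD²/4 = π(0.432)²/4 = 0.1466 m²; mean velocity V = Q/A = 0.01989/0.1466 = 0.1357 m/s.
Reynolds number Re = ρVD/μ = 635 · 0.1357 · 0.432 / 0.000164 = 2.27e+05.
Re > 4000 → turbulent. Relative roughness ε/D = 0.00165/0.432 = 0.00382. Haaland: 1/√f = -1.8 log₁₀[(0.00382/3.7)^1.11 + 6.9/2.27e+05] = -1.8 log₁₀[0.000485 + 3.04e-05] = 5.919, so f = 0.02854.
Darcy-Weisbach: ΔP = f(L/D)(ρV²/2) = 0.02854·(2000/0.432)·(635·0.1357²/2) = 0.02854·4630·5.846 = 772.5 Pa.
ΔP = 772.5 Pa = 0.00773 bar.

ΔP ≈ 0.00773 bar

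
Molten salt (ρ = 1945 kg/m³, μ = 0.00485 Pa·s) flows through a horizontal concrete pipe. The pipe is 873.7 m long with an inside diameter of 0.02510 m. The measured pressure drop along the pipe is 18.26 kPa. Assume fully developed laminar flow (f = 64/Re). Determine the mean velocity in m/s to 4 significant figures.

V ≈ 0.08484 m/s

For laminar flow, f = 64/Re with Re = ρVD/μ, so Darcy-Weisbach reduces to ΔP = 32μLV/D². Solving for V: V = ΔP·D²/(32μL) = 1.826e+04·(0.0251)²/(32·0.00485·873.7) = 0.08484 m/s.
Check: Re = ρVD/μ = 1945·0.08484·0.0251/0.00485 = 854 < 2300, so the laminar assumption holds.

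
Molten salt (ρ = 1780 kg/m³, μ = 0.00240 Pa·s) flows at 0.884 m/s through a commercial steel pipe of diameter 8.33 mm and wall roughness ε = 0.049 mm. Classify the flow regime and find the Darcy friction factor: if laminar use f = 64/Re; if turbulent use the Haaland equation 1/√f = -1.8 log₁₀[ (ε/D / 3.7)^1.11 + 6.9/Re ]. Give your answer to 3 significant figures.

f ≈ 0.0427

Re = ρVD/μ = 1780·0.884·0.00833/0.0024 = 5461.
Re > 4000 → turbulent. ε/D = 4.9e-05/0.00833 = 0.00588; Haaland: 1/√f = -1.8 log₁₀[0.000783 + 0.00126] = 4.84, so f = 0.04268.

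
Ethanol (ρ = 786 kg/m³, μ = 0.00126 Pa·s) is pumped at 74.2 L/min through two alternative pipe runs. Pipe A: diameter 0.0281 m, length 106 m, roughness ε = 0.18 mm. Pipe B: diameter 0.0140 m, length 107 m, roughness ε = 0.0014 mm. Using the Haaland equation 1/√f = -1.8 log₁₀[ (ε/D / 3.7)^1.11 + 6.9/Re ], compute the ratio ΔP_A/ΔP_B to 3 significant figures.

ΔP_A/ΔP_B ≈ 0.0542

Pipe A: V = Q/A = 0.001237/0.0006202 = 1.994 m/s; Re = 3.495e+04; ε/D = 0.00641; Haaland → f = 0.03486; ΔP_A = f(L/D)(ρV²/2) = 2.055e+05 Pa.
Pipe B: V = Q/A = 0.001237/0.0001539 = 8.034 m/s; Re = 7.016e+04; ε/D = 0.0001; Haaland → f = 0.01957; ΔP_B = f(L/D)(ρV²/2) = 3.794e+06 Pa.
ΔP_A/ΔP_B = 2.055e+05/3.794e+06 = 0.0542.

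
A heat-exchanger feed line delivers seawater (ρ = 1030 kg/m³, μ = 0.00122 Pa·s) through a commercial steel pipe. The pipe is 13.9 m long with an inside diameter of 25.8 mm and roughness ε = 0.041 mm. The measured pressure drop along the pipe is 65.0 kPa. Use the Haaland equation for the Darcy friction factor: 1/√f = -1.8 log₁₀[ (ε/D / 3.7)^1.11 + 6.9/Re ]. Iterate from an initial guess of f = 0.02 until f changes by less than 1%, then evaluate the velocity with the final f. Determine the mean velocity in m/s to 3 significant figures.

V ≈ 3.09 m/s

Rearranging Darcy-Weisbach: V = √(2·ΔP·D/(f·L·ρ)). With ε/D = 4.1e-05/0.0258 = 0.00159, iterate starting from f = 0.02:
  f = 0.02 → V = √(2·6.5e+04·0.0258/(0.02·13.9·1030)) = 3.422 m/s; Re = ρVD/μ = 7.455e+04; f → 0.02436
  f = 0.02436 → V = 3.101 m/s; Re = 6.755e+04; f → 0.02456
Converged (Δf/f < 1%). With the final f = 0.02456: V = √(2·6.5e+04·0.0258/(0.02456·13.9·1030)) = 3.088 m/s.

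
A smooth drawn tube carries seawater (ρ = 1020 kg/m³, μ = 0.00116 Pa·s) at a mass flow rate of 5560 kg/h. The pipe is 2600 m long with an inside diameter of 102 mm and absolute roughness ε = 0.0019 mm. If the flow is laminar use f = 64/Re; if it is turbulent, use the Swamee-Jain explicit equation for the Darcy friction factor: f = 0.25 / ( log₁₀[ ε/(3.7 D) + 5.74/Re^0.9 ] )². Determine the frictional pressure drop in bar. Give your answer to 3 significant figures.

ṁ = 5560 kg/h = 5560/3600 = 1.544 kg/s.
A = πD²/4 = π(0.102)²/4 = 0.008171 m²; mean velocity V = ṁ/(ρA) = 1.544/(1020 · 0.008171) = 0.1853 m/s.
Reynolds number Re = ρVD/μ = 1020 · 0.1853 · 0.102 / 0.00116 = 1.662e+04.
Re > 4000 → turbulent. Relative roughness ε/D = 1.9e-06/0.102 = 1.86e-05. Swamee-Jain: f = 0.25/(log₁₀[1.86e-05/3.7 + 5.74/1.662e+04^0.9])² = 0.25/(log₁₀[5.03e-06 + 0.000913])² = 0.25/(-3.037)² = 0.0271.
Darcy-Weisbach: ΔP = f(L/D)(ρV²/2) = 0.0271·(2600/0.102)·(1020·0.1853²/2) = 0.0271·2.549e+04·17.51 = 1.21e+04 Pa.
ΔP = 1.21e+04 Pa = 0.121 bar.

ΔP ≈ 0.121 bar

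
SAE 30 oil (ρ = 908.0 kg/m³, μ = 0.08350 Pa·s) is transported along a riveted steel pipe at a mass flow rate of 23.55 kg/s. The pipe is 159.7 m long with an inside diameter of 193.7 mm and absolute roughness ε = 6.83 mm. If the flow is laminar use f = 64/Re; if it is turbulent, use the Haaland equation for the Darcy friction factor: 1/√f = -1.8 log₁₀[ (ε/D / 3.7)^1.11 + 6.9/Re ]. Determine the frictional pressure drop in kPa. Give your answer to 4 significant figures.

ΔP ≈ 10.01 kPa

A = πD²/4 = π(0.1937)²/4 = 0.02947 m²; mean velocity V = ṁ/(ρA) = 23.55/(908 · 0.02947) = 0.8801 m/s.
Reynolds number Re = ρVD/μ = 908 · 0.8801 · 0.1937 / 0.0835 = 1854.
Re < 2300 → laminar flow, so f = 64/Re = 64/1854 = 0.03452 (the turbulent correlation is not needed).
Darcy-Weisbach: ΔP = f(L/D)(ρV²/2) = 0.03452·(159.7/0.1937)·(908·0.8801²/2) = 0.03452·824.5·351.7 = 1.001e+04 Pa.
ΔP = 1.001e+04 Pa = 10.01 kPa.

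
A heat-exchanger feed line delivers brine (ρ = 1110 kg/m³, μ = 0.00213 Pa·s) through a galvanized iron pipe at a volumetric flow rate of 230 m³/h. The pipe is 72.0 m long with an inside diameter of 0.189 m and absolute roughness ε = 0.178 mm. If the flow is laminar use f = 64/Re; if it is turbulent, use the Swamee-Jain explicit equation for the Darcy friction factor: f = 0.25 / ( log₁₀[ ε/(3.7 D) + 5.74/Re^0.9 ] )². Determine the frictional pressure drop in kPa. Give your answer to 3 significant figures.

ΔP ≈ 22.8 kPa

Q = 230 m³/h = 230/3600 = 0.06389 m³/s.
Cross-sectional area A = πD²/4 = π(0.189)²/4 = 0.02806 m²; mean velocity V = Q/A = 0.06389/0.02806 = 2.277 m/s.
Reynolds number Re = ρVD/μ = 1110 · 2.277 · 0.189 / 0.00213 = 2.243e+05.
Re > 4000 → turbulent. Relative roughness ε/D = 0.000178/0.189 = 0.000942. Swamee-Jain: f = 0.25/(log₁₀[0.000942/3.7 + 5.74/2.243e+05^0.9])² = 0.25/(log₁₀[0.000255 + 8.77e-05])² = 0.25/(-3.466)² = 0.02082.
Darcy-Weisbach: ΔP = f(L/D)(ρV²/2) = 0.02082·(72/0.189)·(1110·2.277²/2) = 0.02082·381·2878 = 2.282e+04 Pa.
ΔP = 2.282e+04 Pa = 22.8 kPa.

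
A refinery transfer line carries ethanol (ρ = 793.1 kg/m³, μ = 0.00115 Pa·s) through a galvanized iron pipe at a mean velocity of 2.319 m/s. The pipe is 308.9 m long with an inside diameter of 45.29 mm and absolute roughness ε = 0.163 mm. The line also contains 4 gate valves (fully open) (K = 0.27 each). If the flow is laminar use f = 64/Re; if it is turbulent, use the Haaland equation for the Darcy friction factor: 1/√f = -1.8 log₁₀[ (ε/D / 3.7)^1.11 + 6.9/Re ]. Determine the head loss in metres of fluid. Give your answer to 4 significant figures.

Reynolds number Re = ρVD/μ = 793.1 · 2.319 · 0.04529 / 0.00115 = 7.243e+04.
Re > 4000 → turbulent. Relative roughness ε/D = 0.000163/0.04529 = 0.0036. Haaland: 1/√f = -1.8 log₁₀[(0.0036/3.7)^1.11 + 6.9/7.243e+04] = -1.8 log₁₀[0.000454 + 9.53e-05] = 5.869, so f = 0.02903.
Total minor-loss coefficient ΣK = 4·0.27 = 1.08.
ΔP = [f·L/D + ΣK]·(ρV²/2) = [0.02903·308.9/0.04529 + 1.08]·(793.1·2.319²/2) = [198 + 1.08]·2133 = 4.246e+05 Pa.
Head loss h_f = ΔP/(ρg) = 4.246e+05/(793.1·9.81) = 54.57 m.

h_f ≈ 54.57 m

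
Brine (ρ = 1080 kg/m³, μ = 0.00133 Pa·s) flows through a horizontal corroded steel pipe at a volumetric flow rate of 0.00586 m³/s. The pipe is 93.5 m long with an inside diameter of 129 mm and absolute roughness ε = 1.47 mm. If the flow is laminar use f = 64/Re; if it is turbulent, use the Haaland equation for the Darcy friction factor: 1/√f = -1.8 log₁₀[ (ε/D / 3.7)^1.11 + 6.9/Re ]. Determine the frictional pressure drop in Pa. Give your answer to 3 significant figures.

Cross-sectional area A = πD²/4 = π(0.129)²/4 = 0.01307 m²; mean velocity V = Q/A = 0.00586/0.01307 = 0.4484 m/s.
Reynolds number Re = ρVD/μ = 1080 · 0.4484 · 0.129 / 0.00133 = 4.697e+04.
Re > 4000 → turbulent. Relative roughness ε/D = 0.00147/0.129 = 0.0114. Haaland: 1/√f = -1.8 log₁₀[(0.0114/3.7)^1.11 + 6.9/4.697e+04] = -1.8 log₁₀[0.00163 + 0.000147] = 4.95, so f = 0.0408.
Darcy-Weisbach: ΔP = f(L/D)(ρV²/2) = 0.0408·(93.5/0.129)·(1080·0.4484²/2) = 0.0408·724.8·108.6 = 3211 Pa.

ΔP ≈ 3210 Pa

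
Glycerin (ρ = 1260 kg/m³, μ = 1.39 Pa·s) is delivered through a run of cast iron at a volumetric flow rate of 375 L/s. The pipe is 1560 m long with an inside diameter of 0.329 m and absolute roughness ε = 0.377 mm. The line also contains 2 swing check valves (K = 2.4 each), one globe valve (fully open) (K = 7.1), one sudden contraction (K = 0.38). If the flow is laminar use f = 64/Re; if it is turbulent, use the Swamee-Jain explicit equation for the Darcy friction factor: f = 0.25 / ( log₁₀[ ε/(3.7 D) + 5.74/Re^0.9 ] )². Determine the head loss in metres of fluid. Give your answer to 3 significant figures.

Q = 375 L/s = 375/1000 = 0.375 m³/s.
Cross-sectional area A = πD²/4 = π(0.329)²/4 = 0.08501 m²; mean velocity V = Q/A = 0.375/0.08501 = 4.411 m/s.
Reynolds number Re = ρVD/μ = 1260 · 4.411 · 0.329 / 1.39 = 1316.
Re < 2300 → laminar flow, so f = 64/Re = 64/1316 = 0.04865 (the turbulent correlation is not needed).
Total minor-loss coefficient ΣK = 2·2.4 + 1·7.1 + 1·0.38 = 12.3.
ΔP = [f·L/D + ΣK]·(ρV²/2) = [0.04865·1560/0.329 + 12.3]·(1260·4.411²/2) = [230.7 + 12.3]·1.226e+04 = 2.978e+06 Pa.
Head loss h_f = ΔP/(ρg) = 2.978e+06/(1260·9.81) = 241 m.

h_f ≈ 241 m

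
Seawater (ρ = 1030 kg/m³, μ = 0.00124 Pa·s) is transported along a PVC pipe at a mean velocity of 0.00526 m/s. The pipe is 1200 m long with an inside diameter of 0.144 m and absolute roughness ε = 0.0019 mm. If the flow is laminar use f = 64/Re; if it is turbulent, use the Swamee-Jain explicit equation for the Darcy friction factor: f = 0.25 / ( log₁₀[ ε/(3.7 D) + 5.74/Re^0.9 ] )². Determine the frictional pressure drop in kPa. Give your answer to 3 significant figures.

ΔP ≈ 0.0121 kPa

Reynolds number Re = ρVD/μ = 1030 · 0.00526 · 0.144 / 0.00124 = 629.2.
Re < 2300 → laminar flow, so f = 64/Re = 64/629.2 = 0.1017 (the turbulent correlation is not needed).
Darcy-Weisbach: ΔP = f(L/D)(ρV²/2) = 0.1017·(1200/0.144)·(1030·0.00526²/2) = 0.1017·8333·0.01425 = 12.08 Pa.
ΔP = 12.08 Pa = 0.0121 kPa.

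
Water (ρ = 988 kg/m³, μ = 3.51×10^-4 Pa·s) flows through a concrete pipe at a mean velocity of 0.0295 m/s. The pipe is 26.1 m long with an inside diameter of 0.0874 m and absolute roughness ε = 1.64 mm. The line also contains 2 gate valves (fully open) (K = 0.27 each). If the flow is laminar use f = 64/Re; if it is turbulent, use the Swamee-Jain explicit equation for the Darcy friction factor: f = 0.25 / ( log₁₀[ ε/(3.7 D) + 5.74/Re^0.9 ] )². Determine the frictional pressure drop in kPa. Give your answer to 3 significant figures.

Reynolds number Re = ρVD/μ = 988 · 0.0295 · 0.0874 / 0.000351 = 7257.
Re > 4000 → turbulent. Relative roughness ε/D = 0.00164/0.0874 = 0.0188. Swamee-Jain: f = 0.25/(log₁₀[0.0188/3.7 + 5.74/7257^0.9])² = 0.25/(log₁₀[0.00507 + 0.00192])² = 0.25/(-2.155)² = 0.05382.
Total minor-loss coefficient ΣK = 2·0.27 = 0.54.
ΔP = [f·L/D + ΣK]·(ρV²/2) = [0.05382·26.1/0.0874 + 0.54]·(988·0.0295²/2) = [16.07 + 0.54]·0.4299 = 7.142 Pa.
ΔP = 7.142 Pa = 0.00714 kPa.

ΔP ≈ 0.00714 kPa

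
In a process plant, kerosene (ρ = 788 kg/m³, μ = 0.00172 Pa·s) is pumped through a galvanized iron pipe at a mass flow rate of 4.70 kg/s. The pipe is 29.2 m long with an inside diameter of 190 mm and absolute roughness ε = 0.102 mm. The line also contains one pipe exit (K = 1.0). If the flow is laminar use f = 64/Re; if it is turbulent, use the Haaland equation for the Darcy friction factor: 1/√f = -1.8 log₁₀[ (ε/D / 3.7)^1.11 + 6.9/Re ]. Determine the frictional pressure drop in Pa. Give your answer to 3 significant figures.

ΔP ≈ 90.5 Pa

A = πD²/4 = π(0.19)²/4 = 0.02835 m²; mean velocity V = ṁ/(ρA) = 4.7/(788 · 0.02835) = 0.2104 m/s.
Reynolds number Re = ρVD/μ = 788 · 0.2104 · 0.19 / 0.00172 = 1.831e+04.
Re > 4000 → turbulent. Relative roughness ε/D = 0.000102/0.19 = 0.000537. Haaland: 1/√f = -1.8 log₁₀[(0.000537/3.7)^1.11 + 6.9/1.831e+04] = -1.8 log₁₀[5.49e-05 + 0.000377] = 6.057, so f = 0.02726.
Total minor-loss coefficient ΣK = 1·1 = 1.
ΔP = [f·L/D + ΣK]·(ρV²/2) = [0.02726·29.2/0.19 + 1]·(788·0.2104²/2) = [4.189 + 1]·17.44 = 90.48 Pa.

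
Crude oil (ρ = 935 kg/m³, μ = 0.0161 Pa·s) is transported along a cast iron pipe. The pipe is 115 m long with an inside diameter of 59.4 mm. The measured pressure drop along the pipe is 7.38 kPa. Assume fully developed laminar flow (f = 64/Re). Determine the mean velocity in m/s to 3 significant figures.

For laminar flow, f = 64/Re with Re = ρVD/μ, so Darcy-Weisbach reduces to ΔP = 32μLV/D². Solving for V: V = ΔP·D²/(32μL) = 7380·(0.0594)²/(32·0.0161·115) = 0.4395 m/s.
Check: Re = ρVD/μ = 935·0.4395·0.0594/0.0161 = 1516 < 2300, so the laminar assumption holds.

V ≈ 0.439 m/s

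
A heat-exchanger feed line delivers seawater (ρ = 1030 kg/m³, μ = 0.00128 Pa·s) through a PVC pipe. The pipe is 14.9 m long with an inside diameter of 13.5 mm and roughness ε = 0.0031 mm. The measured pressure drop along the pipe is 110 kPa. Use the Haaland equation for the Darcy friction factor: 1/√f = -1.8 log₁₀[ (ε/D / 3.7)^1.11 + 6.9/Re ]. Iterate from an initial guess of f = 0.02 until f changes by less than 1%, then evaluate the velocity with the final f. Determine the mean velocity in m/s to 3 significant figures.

Rearranging Darcy-Weisbach: V = √(2·ΔP·D/(f·L·ρ)). With ε/D = 3.1e-06/0.0135 = 0.00023, iterate starting from f = 0.02:
  f = 0.02 → V = √(2·1.1e+05·0.0135/(0.02·14.9·1030)) = 3.111 m/s; Re = ρVD/μ = 3.379e+04; f → 0.02321
  f = 0.02321 → V = 2.888 m/s; Re = 3.137e+04; f → 0.02359
  f = 0.02359 → V = 2.864 m/s; Re = 3.112e+04; f → 0.02363
Converged (Δf/f < 1%). With the final f = 0.02363: V = √(2·1.1e+05·0.0135/(0.02363·14.9·1030)) = 2.862 m/s.

V ≈ 2.86 m/s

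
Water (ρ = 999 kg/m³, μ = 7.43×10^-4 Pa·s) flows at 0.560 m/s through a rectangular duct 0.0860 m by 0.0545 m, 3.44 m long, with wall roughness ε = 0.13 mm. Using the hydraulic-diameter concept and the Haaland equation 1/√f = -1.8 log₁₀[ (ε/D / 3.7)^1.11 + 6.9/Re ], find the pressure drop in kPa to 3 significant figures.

Hydraulic diameter D_h = 4A/P = 4·(0.086·0.0545)/(2·(0.086+0.0545)) = 0.01875/0.281 = 0.06672 m.
Re = ρVD_h/μ = 999·0.56·0.06672/0.000743 = 5.024e+04.
ε/D_h = 0.00013/0.06672 = 0.00195; Haaland gives 1/√f = -1.8 log₁₀[0.00023+0.000137] = 6.184, so f = 0.02615.
ΔP = f(L/D_h)(ρV²/2) = 0.02615·3.44/0.06672·156.6 = 211.2 Pa.
ΔP = 0.211 kPa.

ΔP ≈ 0.211 kPa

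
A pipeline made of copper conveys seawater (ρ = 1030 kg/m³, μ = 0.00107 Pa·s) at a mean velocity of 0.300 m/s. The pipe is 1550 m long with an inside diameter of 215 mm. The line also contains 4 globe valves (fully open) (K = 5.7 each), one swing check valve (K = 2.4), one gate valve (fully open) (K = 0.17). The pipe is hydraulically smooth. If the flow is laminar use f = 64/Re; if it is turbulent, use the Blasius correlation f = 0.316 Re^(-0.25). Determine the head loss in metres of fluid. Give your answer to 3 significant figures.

h_f ≈ 0.778 m

Reynolds number Re = ρVD/μ = 1030 · 0.3 · 0.215 / 0.00107 = 6.209e+04.
Re > 4000 → turbulent. Smooth-pipe (Blasius): f = 0.316 Re^(-0.25) = 0.316/(6.209e+04)^0.25 = 0.02002.
Total minor-loss coefficient ΣK = 4·5.7 + 1·2.4 + 1·0.17 = 25.4.
ΔP = [f·L/D + ΣK]·(ρV²/2) = [0.02002·1550/0.215 + 25.4]·(1030·0.3²/2) = [144.3 + 25.4]·46.35 = 7865 Pa.
Head loss h_f = ΔP/(ρg) = 7865/(1030·9.81) = 0.778 m.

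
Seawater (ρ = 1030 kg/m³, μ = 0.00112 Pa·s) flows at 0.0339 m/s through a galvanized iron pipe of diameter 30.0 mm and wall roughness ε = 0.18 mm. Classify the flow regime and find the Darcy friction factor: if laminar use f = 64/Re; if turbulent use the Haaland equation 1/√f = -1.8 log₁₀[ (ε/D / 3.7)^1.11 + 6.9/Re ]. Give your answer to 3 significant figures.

Re = ρVD/μ = 1030·0.0339·0.03/0.00112 = 935.3.
Re < 2300 → laminar, so f = 64/Re = 0.06843 (roughness is irrelevant in laminar flow).

f ≈ 0.0684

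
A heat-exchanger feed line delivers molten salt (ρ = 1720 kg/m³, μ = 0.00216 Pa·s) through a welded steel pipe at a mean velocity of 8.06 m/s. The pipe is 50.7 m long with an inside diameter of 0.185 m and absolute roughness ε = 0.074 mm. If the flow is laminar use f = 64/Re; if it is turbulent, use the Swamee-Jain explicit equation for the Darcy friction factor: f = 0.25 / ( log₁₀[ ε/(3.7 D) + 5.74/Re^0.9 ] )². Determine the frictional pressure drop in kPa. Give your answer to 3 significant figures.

Reynolds number Re = ρVD/μ = 1720 · 8.06 · 0.185 / 0.00216 = 1.187e+06.
Re > 4000 → turbulent. Relative roughness ε/D = 7.4e-05/0.185 = 0.0004. Swamee-Jain: f = 0.25/(log₁₀[0.0004/3.7 + 5.74/1.187e+06^0.9])² = 0.25/(log₁₀[0.000108 + 1.96e-05])² = 0.25/(-3.894)² = 0.01649.
Darcy-Weisbach: ΔP = f(L/D)(ρV²/2) = 0.01649·(50.7/0.185)·(1720·8.06²/2) = 0.01649·274.1·5.587e+04 = 2.525e+05 Pa.
ΔP = 2.525e+05 Pa = 252 kPa.

ΔP ≈ 252 kPa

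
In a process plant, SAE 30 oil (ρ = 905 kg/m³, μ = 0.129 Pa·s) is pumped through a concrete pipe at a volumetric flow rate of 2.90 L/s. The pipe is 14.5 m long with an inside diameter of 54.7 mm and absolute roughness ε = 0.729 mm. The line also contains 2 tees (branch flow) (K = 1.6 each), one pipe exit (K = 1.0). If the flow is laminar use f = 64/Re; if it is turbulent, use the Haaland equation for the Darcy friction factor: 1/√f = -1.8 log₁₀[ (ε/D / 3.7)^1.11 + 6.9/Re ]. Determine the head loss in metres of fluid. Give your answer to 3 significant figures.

Q = 2.90 L/s = 2.90/1000 = 0.0029 m³/s.
Cross-sectional area A = πD²/4 = π(0.0547)²/4 = 0.00235 m²; mean velocity V = Q/A = 0.0029/0.00235 = 1.234 m/s.
Reynolds number Re = ρVD/μ = 905 · 1.234 · 0.0547 / 0.129 = 473.6.
Re < 2300 → laminar flow, so f = 64/Re = 64/473.6 = 0.1351 (the turbulent correlation is not needed).
Total minor-loss coefficient ΣK = 2·1.6 + 1·1 = 4.2.
ΔP = [f·L/D + ΣK]·(ρV²/2) = [0.1351·14.5/0.0547 + 4.2]·(905·1.234²/2) = [35.82 + 4.2]·689.1 = 2.758e+04 Pa.
Head loss h_f = ΔP/(ρg) = 2.758e+04/(905·9.81) = 3.11 m.

h_f ≈ 3.11 m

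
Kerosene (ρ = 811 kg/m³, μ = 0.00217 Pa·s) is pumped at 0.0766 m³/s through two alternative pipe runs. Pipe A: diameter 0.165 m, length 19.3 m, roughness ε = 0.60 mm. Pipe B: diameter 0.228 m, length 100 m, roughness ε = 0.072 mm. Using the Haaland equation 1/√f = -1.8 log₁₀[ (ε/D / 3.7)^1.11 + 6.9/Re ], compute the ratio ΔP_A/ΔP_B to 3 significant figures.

Pipe A: V = Q/A = 0.0766/0.02138 = 3.582 m/s; Re = 2.209e+05; ε/D = 0.00364; Haaland → f = 0.02817; ΔP_A = f(L/D)(ρV²/2) = 1.715e+04 Pa.
Pipe B: V = Q/A = 0.0766/0.04083 = 1.876 m/s; Re = 1.599e+05; ε/D = 0.000316; Haaland → f = 0.01807; ΔP_B = f(L/D)(ρV²/2) = 1.131e+04 Pa.
ΔP_A/ΔP_B = 1.715e+04/1.131e+04 = 1.52.

ΔP_A/ΔP_B ≈ 1.52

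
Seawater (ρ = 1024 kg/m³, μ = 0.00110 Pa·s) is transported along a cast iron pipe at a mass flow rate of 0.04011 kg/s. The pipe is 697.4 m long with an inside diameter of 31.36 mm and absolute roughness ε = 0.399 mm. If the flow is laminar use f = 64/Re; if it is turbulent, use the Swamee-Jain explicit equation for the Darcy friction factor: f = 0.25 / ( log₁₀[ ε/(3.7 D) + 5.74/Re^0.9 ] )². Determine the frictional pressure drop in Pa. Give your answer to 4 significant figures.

ΔP ≈ 1266 Pa

A = πD²/4 = π(0.03136)²/4 = 0.0007724 m²; mean velocity V = ṁ/(ρA) = 0.04011/(1024 · 0.0007724) = 0.05071 m/s.
Reynolds number Re = ρVD/μ = 1024 · 0.05071 · 0.03136 / 0.0011 = 1480.
Re < 2300 → laminar flow, so f = 64/Re = 64/1480 = 0.04323 (the turbulent correlation is not needed).
Darcy-Weisbach: ΔP = f(L/D)(ρV²/2) = 0.04323·(697.4/0.03136)·(1024·0.05071²/2) = 0.04323·2.224e+04·1.317 = 1266 Pa.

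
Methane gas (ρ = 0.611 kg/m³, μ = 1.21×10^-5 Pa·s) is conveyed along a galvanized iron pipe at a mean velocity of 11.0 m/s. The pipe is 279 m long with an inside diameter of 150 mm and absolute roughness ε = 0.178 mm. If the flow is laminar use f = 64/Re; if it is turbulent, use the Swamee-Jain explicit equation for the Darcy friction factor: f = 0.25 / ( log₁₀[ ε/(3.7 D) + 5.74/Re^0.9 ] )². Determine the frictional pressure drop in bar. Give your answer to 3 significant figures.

ΔP ≈ 0.0161 bar

Reynolds number Re = ρVD/μ = 0.611 · 11 · 0.15 / 1.21e-05 = 8.332e+04.
Re > 4000 → turbulent. Relative roughness ε/D = 0.000178/0.15 = 0.00119. Swamee-Jain: f = 0.25/(log₁₀[0.00119/3.7 + 5.74/8.332e+04^0.9])² = 0.25/(log₁₀[0.000321 + 0.000214])² = 0.25/(-3.272)² = 0.02335.
Darcy-Weisbach: ΔP = f(L/D)(ρV²/2) = 0.02335·(279/0.15)·(0.611·11²/2) = 0.02335·1860·36.97 = 1606 Pa.
ΔP = 1606 Pa = 0.0161 bar.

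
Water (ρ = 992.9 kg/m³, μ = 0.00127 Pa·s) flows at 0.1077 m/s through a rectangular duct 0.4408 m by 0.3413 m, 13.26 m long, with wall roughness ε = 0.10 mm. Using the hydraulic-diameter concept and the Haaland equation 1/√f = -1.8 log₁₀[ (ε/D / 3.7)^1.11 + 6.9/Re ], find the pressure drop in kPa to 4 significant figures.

ΔP ≈ 0.004664 kPa

Hydraulic diameter D_h = 4A/P = 4·(0.4408·0.3413)/(2·(0.4408+0.3413)) = 0.6018/1.564 = 0.3847 m.
Re = ρVD_h/μ = 992.9·0.1077·0.3847/0.00127 = 3.239e+04.
ε/D_h = 0.0001/0.3847 = 0.00026; Haaland gives 1/√f = -1.8 log₁₀[2.45e-05+0.000213] = 6.524, so f = 0.0235.
ΔP = f(L/D_h)(ρV²/2) = 0.0235·13.26/0.3847·5.758 = 4.664 Pa.
ΔP = 0.004664 kPa.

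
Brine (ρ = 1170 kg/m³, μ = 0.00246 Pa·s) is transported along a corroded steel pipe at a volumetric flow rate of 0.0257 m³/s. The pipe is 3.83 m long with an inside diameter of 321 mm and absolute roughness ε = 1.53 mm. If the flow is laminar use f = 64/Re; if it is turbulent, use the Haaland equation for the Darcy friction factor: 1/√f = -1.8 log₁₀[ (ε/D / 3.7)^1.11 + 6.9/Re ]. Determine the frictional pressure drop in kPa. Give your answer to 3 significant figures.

Cross-sectional area A = πD²/4 = π(0.321)²/4 = 0.08093 m²; mean velocity V = Q/A = 0.0257/0.08093 = 0.3176 m/s.
Reynolds number Re = ρVD/μ = 1170 · 0.3176 · 0.321 / 0.00246 = 4.848e+04.
Re > 4000 → turbulent. Relative roughness ε/D = 0.00153/0.321 = 0.00477. Haaland: 1/√f = -1.8 log₁₀[(0.00477/3.7)^1.11 + 6.9/4.848e+04] = -1.8 log₁₀[0.00062 + 0.000142] = 5.613, so f = 0.03174.
Darcy-Weisbach: ΔP = f(L/D)(ρV²/2) = 0.03174·(3.83/0.321)·(1170·0.3176²/2) = 0.03174·11.93·59 = 22.35 Pa.
ΔP = 22.35 Pa = 0.0223 kPa.

ΔP ≈ 0.0223 kPa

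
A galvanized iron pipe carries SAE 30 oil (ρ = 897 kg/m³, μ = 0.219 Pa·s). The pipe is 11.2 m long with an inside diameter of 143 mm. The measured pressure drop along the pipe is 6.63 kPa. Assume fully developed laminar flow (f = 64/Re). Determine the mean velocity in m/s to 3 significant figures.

V ≈ 1.73 m/s

For laminar flow, f = 64/Re with Re = ρVD/μ, so Darcy-Weisbach reduces to ΔP = 32μLV/D². Solving for V: V = ΔP·D²/(32μL) = 6630·(0.143)²/(32·0.219·11.2) = 1.727 m/s.
Check: Re = ρVD/μ = 897·1.727·0.143/0.219 = 1012 < 2300, so the laminar assumption holds.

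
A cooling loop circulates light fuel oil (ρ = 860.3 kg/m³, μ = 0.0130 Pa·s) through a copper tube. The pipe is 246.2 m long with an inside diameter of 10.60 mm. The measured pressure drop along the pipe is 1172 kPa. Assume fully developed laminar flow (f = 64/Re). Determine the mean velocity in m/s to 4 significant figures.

For laminar flow, f = 64/Re with Re = ρVD/μ, so Darcy-Weisbach reduces to ΔP = 32μLV/D². Solving for V: V = ΔP·D²/(32μL) = 1.172e+06·(0.0106)²/(32·0.013·246.2) = 1.286 m/s.
Check: Re = ρVD/μ = 860.3·1.286·0.0106/0.013 = 901.9 < 2300, so the laminar assumption holds.

V ≈ 1.286 m/s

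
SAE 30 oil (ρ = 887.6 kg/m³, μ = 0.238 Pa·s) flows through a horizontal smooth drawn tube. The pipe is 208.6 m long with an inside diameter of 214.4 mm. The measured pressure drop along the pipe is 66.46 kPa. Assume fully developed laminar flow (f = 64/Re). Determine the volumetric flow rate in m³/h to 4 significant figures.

For laminar flow, f = 64/Re with Re = ρVD/μ, so Darcy-Weisbach reduces to ΔP = 32μLV/D². Solving for V: V = ΔP·D²/(32μL) = 6.646e+04·(0.2144)²/(32·0.238·208.6) = 1.923 m/s.
Check: Re = ρVD/μ = 887.6·1.923·0.2144/0.238 = 1538 < 2300, so the laminar assumption holds.
Q = V·A = 1.923·(π/4·0.2144²) = 0.06942 m³/s = 249.9 m³/h.

Q ≈ 249.9 m³/h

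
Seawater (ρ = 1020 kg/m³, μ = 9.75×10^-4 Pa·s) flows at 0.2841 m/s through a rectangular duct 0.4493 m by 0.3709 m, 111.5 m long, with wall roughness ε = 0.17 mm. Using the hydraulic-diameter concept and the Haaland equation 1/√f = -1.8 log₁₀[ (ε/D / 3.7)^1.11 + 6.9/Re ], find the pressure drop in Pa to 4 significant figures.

Hydraulic diameter D_h = 4A/P = 4·(0.4493·0.3709)/(2·(0.4493+0.3709)) = 0.6666/1.64 = 0.4064 m.
Re = ρVD_h/μ = 1020·0.2841·0.4064/0.000975 = 1.208e+05.
ε/D_h = 0.00017/0.4064 = 0.000418; Haaland gives 1/√f = -1.8 log₁₀[4.16e-05+5.71e-05] = 7.21, so f = 0.01924.
ΔP = f(L/D_h)(ρV²/2) = 0.01924·111.5/0.4064·41.16 = 217.3 Pa.

ΔP ≈ 217.3 Pa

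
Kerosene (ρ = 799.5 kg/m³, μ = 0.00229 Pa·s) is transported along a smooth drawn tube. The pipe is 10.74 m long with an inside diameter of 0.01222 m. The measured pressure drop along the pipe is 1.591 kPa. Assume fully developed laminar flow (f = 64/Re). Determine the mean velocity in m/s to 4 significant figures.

For laminar flow, f = 64/Re with Re = ρVD/μ, so Darcy-Weisbach reduces to ΔP = 32μLV/D². Solving for V: V = ΔP·D²/(32μL) = 1591·(0.01222)²/(32·0.00229·10.74) = 0.3019 m/s.
Check: Re = ρVD/μ = 799.5·0.3019·0.01222/0.00229 = 1288 < 2300, so the laminar assumption holds.

V ≈ 0.3019 m/s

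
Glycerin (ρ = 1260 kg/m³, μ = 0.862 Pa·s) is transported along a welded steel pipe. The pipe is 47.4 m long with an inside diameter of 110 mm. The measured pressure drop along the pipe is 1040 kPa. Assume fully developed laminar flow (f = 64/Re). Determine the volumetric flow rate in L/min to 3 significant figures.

For laminar flow, f = 64/Re with Re = ρVD/μ, so Darcy-Weisbach reduces to ΔP = 32μLV/D². Solving for V: V = ΔP·D²/(32μL) = 1.04e+06·(0.11)²/(32·0.862·47.4) = 9.625 m/s.
Check: Re = ρVD/μ = 1260·9.625·0.11/0.862 = 1548 < 2300, so the laminar assumption holds.
Q = V·A = 9.625·(π/4·0.11²) = 0.09147 m³/s = 5490 L/min.

Q ≈ 5490 L/min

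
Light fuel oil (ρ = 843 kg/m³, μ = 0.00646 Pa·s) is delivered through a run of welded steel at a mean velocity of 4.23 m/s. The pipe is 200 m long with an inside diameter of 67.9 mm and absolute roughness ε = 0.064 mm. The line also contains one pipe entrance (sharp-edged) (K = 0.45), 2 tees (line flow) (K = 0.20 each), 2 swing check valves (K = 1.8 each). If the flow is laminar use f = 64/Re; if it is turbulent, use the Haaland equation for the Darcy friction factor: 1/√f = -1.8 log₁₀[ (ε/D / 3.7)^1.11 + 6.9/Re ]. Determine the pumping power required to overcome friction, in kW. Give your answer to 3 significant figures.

Reynolds number Re = ρVD/μ = 843 · 4.23 · 0.0679 / 0.00646 = 3.748e+04.
Re > 4000 → turbulent. Relative roughness ε/D = 6.4e-05/0.0679 = 0.000943. Haaland: 1/√f = -1.8 log₁₀[(0.000943/3.7)^1.11 + 6.9/3.748e+04] = -1.8 log₁₀[0.000103 + 0.000184] = 6.377, so f = 0.02459.
Total minor-loss coefficient ΣK = 1·0.45 + 2·0.2 + 2·1.8 = 4.45.
ΔP = [f·L/D + ΣK]·(ρV²/2) = [0.02459·200/0.0679 + 4.45]·(843·4.23²/2) = [72.43 + 4.45]·7542 = 5.799e+05 Pa.
Q = V·A = 4.23·0.003621 = 0.01532 m³/s.
Pumping power P = QΔP = 0.01532·5.799e+05 = 8881 W = 8.88 kW.

P ≈ 8.88 kW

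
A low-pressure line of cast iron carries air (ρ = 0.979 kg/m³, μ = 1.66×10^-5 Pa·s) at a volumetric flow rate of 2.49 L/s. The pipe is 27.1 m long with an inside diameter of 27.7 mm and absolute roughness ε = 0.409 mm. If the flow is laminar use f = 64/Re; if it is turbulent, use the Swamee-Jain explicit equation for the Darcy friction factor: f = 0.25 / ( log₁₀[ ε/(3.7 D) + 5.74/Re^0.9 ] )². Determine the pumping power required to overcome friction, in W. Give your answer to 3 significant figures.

P ≈ 1.03 W

Q = 2.49 L/s = 2.49/1000 = 0.00249 m³/s.
Cross-sectional area A = πD²/4 = π(0.0277)²/4 = 0.0006026 m²; mean velocity V = Q/A = 0.00249/0.0006026 = 4.132 m/s.
Reynolds number Re = ρVD/μ = 0.979 · 4.132 · 0.0277 / 1.66e-05 = 6750.
Re > 4000 → turbulent. Relative roughness ε/D = 0.000409/0.0277 = 0.0148. Swamee-Jain: f = 0.25/(log₁₀[0.0148/3.7 + 5.74/6750^0.9])² = 0.25/(log₁₀[0.00399 + 0.00205])² = 0.25/(-2.219)² = 0.05079.
Darcy-Weisbach: ΔP = f(L/D)(ρV²/2) = 0.05079·(27.1/0.0277)·(0.979·4.132²/2) = 0.05079·978.3·8.357 = 415.2 Pa.
Pumping power P = QΔP = 0.00249·415.2 = 1.034 W = 1.03 W.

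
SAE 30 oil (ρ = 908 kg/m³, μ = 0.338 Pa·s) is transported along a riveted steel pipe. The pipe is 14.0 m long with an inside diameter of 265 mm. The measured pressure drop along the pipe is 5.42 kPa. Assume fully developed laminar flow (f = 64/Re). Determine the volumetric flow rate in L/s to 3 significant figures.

Q ≈ 139 L/s

For laminar flow, f = 64/Re with Re = ρVD/μ, so Darcy-Weisbach reduces to ΔP = 32μLV/D². Solving for V: V = ΔP·D²/(32μL) = 5420·(0.265)²/(32·0.338·14) = 2.514 m/s.
Check: Re = ρVD/μ = 908·2.514·0.265/0.338 = 1789 < 2300, so the laminar assumption holds.
Q = V·A = 2.514·(π/4·0.265²) = 0.1386 m³/s = 139 L/s.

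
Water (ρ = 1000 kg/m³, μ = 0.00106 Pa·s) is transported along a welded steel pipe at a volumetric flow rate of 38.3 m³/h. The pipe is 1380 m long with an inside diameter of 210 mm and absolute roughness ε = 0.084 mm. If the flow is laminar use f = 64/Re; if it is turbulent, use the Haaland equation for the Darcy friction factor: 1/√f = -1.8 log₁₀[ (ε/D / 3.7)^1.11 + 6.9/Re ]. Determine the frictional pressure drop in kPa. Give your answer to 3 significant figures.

ΔP ≈ 6.57 kPa

Q = 38.3 m³/h = 38.3/3600 = 0.01064 m³/s.
Cross-sectional area A = πD²/4 = π(0.21)²/4 = 0.03464 m²; mean velocity V = Q/A = 0.01064/0.03464 = 0.3072 m/s.
Reynolds number Re = ρVD/μ = 1000 · 0.3072 · 0.21 / 0.00106 = 6.085e+04.
Re > 4000 → turbulent. Relative roughness ε/D = 8.4e-05/0.21 = 0.0004. Haaland: 1/√f = -1.8 log₁₀[(0.0004/3.7)^1.11 + 6.9/6.085e+04] = -1.8 log₁₀[3.96e-05 + 0.000113] = 6.868, so f = 0.0212.
Darcy-Weisbach: ΔP = f(L/D)(ρV²/2) = 0.0212·(1380/0.21)·(1000·0.3072²/2) = 0.0212·6571·47.17 = 6573 Pa.
ΔP = 6573 Pa = 6.57 kPa.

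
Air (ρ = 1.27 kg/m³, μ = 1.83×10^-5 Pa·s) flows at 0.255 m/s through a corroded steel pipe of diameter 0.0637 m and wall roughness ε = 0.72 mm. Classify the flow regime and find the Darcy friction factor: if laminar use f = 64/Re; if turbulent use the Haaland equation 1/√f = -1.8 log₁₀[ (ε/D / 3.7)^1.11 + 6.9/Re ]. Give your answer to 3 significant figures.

Re = ρVD/μ = 1.27·0.255·0.0637/1.83e-05 = 1127.
Re < 2300 → laminar, so f = 64/Re = 0.05677 (roughness is irrelevant in laminar flow).

f ≈ 0.0568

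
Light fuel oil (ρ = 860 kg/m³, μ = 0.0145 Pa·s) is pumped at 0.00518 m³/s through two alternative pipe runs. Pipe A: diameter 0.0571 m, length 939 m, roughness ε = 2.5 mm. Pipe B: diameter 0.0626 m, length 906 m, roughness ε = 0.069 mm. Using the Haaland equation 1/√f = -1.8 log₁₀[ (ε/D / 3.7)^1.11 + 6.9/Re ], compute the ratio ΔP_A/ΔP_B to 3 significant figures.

Pipe A: V = Q/A = 0.00518/0.002561 = 2.023 m/s; Re = 6851; ε/D = 0.0438; Haaland → f = 0.07117; ΔP_A = f(L/D)(ρV²/2) = 2.059e+06 Pa.
Pipe B: V = Q/A = 0.00518/0.003078 = 1.683 m/s; Re = 6249; ε/D = 0.0011; Haaland → f = 0.03641; ΔP_B = f(L/D)(ρV²/2) = 6.419e+05 Pa.
ΔP_A/ΔP_B = 2.059e+06/6.419e+05 = 3.21.

ΔP_A/ΔP_B ≈ 3.21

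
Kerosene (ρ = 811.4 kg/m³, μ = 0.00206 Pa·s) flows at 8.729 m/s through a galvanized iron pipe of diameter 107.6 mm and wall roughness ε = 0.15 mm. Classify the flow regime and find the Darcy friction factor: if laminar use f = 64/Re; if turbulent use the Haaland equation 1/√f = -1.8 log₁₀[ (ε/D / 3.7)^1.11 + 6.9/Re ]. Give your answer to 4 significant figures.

f ≈ 0.02192

Re = ρVD/μ = 811.4·8.729·0.1076/0.00206 = 3.7e+05.
Re > 4000 → turbulent. ε/D = 0.00015/0.1076 = 0.00139; Haaland: 1/√f = -1.8 log₁₀[0.000158 + 1.87e-05] = 6.754, so f = 0.02192.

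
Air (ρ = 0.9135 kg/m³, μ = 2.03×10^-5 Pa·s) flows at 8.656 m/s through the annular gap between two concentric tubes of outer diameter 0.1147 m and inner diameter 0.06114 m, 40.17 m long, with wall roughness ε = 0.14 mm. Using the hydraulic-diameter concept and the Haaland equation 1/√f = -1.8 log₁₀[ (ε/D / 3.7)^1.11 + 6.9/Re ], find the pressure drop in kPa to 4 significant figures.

ΔP ≈ 0.7795 kPa

Hydraulic diameter D_h = 4A/P = D_o - D_i = 0.1147 - 0.06114 = 0.05356 m.
Re = ρVD_h/μ = 0.9135·8.656·0.05356/2.03e-05 = 2.086e+04.
ε/D_h = 0.00014/0.05356 = 0.00261; Haaland gives 1/√f = -1.8 log₁₀[0.000318+0.000331] = 5.738, so f = 0.03037.
ΔP = f(L/D_h)(ρV²/2) = 0.03037·40.17/0.05356·34.22 = 779.5 Pa.
ΔP = 0.7795 kPa.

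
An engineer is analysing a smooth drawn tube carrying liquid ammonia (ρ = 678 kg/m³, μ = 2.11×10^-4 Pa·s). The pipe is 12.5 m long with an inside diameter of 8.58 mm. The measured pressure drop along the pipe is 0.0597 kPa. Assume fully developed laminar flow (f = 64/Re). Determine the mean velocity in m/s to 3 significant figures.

V ≈ 0.0521 m/s

For laminar flow, f = 64/Re with Re = ρVD/μ, so Darcy-Weisbach reduces to ΔP = 32μLV/D². Solving for V: V = ΔP·D²/(32μL) = 59.7·(0.00858)²/(32·0.000211·12.5) = 0.05207 m/s.
Check: Re = ρVD/μ = 678·0.05207·0.00858/0.000211 = 1436 < 2300, so the laminar assumption holds.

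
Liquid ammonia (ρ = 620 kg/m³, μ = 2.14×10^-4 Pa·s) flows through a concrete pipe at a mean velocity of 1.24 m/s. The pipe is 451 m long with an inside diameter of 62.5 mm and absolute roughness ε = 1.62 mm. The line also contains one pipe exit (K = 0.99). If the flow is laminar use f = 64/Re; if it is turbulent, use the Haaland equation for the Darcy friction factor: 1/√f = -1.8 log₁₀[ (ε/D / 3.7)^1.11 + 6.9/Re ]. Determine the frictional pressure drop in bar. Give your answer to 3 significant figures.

Reynolds number Re = ρVD/μ = 620 · 1.24 · 0.0625 / 0.000214 = 2.245e+05.
Re > 4000 → turbulent. Relative roughness ε/D = 0.00162/0.0625 = 0.0259. Haaland: 1/√f = -1.8 log₁₀[(0.0259/3.7)^1.11 + 6.9/2.245e+05] = -1.8 log₁₀[0.00406 + 3.07e-05] = 4.299, so f = 0.05411.
Total minor-loss coefficient ΣK = 1·0.99 = 0.99.
ΔP = [f·L/D + ΣK]·(ρV²/2) = [0.05411·451/0.0625 + 0.99]·(620·1.24²/2) = [390.5 + 0.99]·476.7 = 1.866e+05 Pa.
ΔP = 1.866e+05 Pa = 1.87 bar.

ΔP ≈ 1.87 bar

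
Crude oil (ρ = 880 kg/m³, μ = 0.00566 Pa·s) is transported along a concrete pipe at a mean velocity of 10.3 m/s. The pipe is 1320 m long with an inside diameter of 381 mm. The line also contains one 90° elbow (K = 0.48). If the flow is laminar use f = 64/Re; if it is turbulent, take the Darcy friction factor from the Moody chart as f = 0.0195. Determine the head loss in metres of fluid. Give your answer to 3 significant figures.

Reynolds number Re = ρVD/μ = 880 · 10.3 · 0.381 / 0.00566 = 6.101e+05.
Re > 4000 → turbulent; use the Moody-chart value f = 0.0195.
Total minor-loss coefficient ΣK = 1·0.48 = 0.48.
ΔP = [f·L/D + ΣK]·(ρV²/2) = [0.0195·1320/0.381 + 0.48]·(880·10.3²/2) = [67.56 + 0.48]·4.668e+04 = 3.176e+06 Pa.
Head loss h_f = ΔP/(ρg) = 3.176e+06/(880·9.81) = 368 m.

h_f ≈ 368 m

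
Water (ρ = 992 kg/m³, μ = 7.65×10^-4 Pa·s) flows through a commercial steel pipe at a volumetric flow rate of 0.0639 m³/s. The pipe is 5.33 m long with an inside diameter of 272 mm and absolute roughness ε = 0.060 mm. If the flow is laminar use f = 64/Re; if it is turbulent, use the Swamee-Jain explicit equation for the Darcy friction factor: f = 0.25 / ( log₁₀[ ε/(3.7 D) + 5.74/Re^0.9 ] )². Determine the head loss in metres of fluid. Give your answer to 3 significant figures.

h_f ≈ 0.0194 m

Cross-sectional area A = πD²/4 = π(0.272)²/4 = 0.05811 m²; mean velocity V = Q/A = 0.0639/0.05811 = 1.1 m/s.
Reynolds number Re = ρVD/μ = 992 · 1.1 · 0.272 / 0.000765 = 3.879e+05.
Re > 4000 → turbulent. Relative roughness ε/D = 6e-05/0.272 = 0.000221. Swamee-Jain: f = 0.25/(log₁₀[0.000221/3.7 + 5.74/3.879e+05^0.9])² = 0.25/(log₁₀[5.96e-05 + 5.36e-05])² = 0.25/(-3.946)² = 0.01605.
Darcy-Weisbach: ΔP = f(L/D)(ρV²/2) = 0.01605·(5.33/0.272)·(992·1.1²/2) = 0.01605·19.6·599.8 = 188.7 Pa.
Head loss h_f = ΔP/(ρg) = 188.7/(992·9.81) = 0.0194 m.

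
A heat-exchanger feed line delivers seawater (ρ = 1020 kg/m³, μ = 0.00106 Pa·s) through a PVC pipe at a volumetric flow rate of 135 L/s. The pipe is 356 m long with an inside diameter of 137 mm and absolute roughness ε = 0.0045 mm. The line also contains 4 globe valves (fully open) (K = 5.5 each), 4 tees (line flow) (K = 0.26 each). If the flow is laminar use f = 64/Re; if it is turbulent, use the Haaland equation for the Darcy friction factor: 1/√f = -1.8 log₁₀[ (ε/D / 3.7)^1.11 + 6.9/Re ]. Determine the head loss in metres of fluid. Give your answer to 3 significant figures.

Q = 135 L/s = 135/1000 = 0.135 m³/s.
Cross-sectional area A = πD²/4 = π(0.137)²/4 = 0.01474 m²; mean velocity V = Q/A = 0.135/0.01474 = 9.158 m/s.
Reynolds number Re = ρVD/μ = 1020 · 9.158 · 0.137 / 0.00106 = 1.207e+06.
Re > 4000 → turbulent. Relative roughness ε/D = 4.5e-06/0.137 = 3.28e-05. Haaland: 1/√f = -1.8 log₁₀[(3.28e-05/3.7)^1.11 + 6.9/1.207e+06] = -1.8 log₁₀[2.47e-06 + 5.72e-06] = 9.157, so f = 0.01193.
Total minor-loss coefficient ΣK = 4·5.5 + 4·0.26 = 23.
ΔP = [f·L/D + ΣK]·(ρV²/2) = [0.01193·356/0.137 + 23]·(1020·9.158²/2) = [30.99 + 23]·4.277e+04 = 2.311e+06 Pa.
Head loss h_f = ΔP/(ρg) = 2.311e+06/(1020·9.81) = 231 m.

h_f ≈ 231 m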